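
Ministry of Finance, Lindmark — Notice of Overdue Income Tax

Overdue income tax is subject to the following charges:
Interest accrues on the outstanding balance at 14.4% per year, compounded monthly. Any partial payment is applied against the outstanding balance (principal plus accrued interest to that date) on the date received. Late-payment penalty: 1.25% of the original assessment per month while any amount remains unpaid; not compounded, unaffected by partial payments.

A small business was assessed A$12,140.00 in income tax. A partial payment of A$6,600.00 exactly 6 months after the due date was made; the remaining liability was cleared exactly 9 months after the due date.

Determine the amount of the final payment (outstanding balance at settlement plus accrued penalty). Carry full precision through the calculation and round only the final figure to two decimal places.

Monthly rate = 14.4% ÷ 12 = 1.2%
Balance at month 6: A$12,140.0000 × (1 + 0.012)^6 = A$13,040.7258…
After A$6,600.00 payment: A$13,040.7258… − A$6,600.00 = A$6,440.7258…
Balance at month 9: A$6,440.7258… × (1 + 0.012)^3 = A$6,675.3854…
Penalty: 9 × 1.25% × A$12,140.00 = A$1,365.75
Final settlement = outstanding balance + penalty = A$6,675.3854… + A$1,365.75 = A$8,041.14

A$8,041.14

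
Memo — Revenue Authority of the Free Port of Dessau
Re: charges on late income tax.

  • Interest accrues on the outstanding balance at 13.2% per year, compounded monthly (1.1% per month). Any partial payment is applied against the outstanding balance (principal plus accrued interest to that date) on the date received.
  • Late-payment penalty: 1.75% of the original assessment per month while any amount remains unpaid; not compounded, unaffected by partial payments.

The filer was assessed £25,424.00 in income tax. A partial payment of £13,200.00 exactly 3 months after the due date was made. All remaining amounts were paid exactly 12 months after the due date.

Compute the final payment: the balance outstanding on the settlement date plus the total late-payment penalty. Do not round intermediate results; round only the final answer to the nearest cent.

Balance at month 3: £25,424.0000 × (1 + 0.011)^3 = £26,272.2548…
After £13,200.00 payment: £26,272.2548… − £13,200.00 = £13,072.2548…
Balance at month 12: £13,072.2548… × (1 + 0.011)^9 = £14,424.8366…
Penalty: 12 × 1.75% × £25,424.00 = £5,339.04
Final settlement = outstanding balance + penalty = £14,424.8366… + £5,339.04 = £19,763.88

£19,763.88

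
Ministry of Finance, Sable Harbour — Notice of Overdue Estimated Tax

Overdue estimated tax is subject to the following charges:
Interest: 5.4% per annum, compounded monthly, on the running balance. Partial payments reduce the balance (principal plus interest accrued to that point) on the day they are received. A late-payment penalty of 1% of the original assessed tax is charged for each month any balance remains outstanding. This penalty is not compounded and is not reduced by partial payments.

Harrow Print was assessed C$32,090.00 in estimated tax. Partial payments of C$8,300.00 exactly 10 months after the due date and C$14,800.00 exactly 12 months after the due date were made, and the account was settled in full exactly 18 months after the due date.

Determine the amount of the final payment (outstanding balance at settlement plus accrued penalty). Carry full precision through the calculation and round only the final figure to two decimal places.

Monthly rate = 5.4% ÷ 12 = 0.45%
Balance at month 10: C$32,090.0000 × (1 + 0.0045)^10 = C$33,563.6457…
After C$8,300.00 payment: C$33,563.6457… − C$8,300.00 = C$25,263.6457…
Balance at month 12: C$25,263.6457… × (1 + 0.0045)^2 = C$25,491.5301…
After C$14,800.00 payment: C$25,491.5301… − C$14,800.00 = C$10,691.5301…
Balance at month 18: C$10,691.5301… × (1 + 0.0045)^6 = C$10,983.4685…
Penalty: 18 × 1% × C$32,090.00 = C$5,776.20
Final settlement = outstanding balance + penalty = C$10,983.4685… + C$5,776.20 = C$16,759.67

C$16,759.67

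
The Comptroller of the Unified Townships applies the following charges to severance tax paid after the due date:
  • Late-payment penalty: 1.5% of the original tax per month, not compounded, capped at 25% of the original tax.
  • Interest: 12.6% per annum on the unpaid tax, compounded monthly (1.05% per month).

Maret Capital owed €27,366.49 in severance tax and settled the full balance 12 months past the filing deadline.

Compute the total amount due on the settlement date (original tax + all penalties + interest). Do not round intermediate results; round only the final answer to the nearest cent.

Penalty: 12 × 1.5% × €27,366.49 = €4,925.97… (below the 25% cap of €6,841.62…)
Interest: €27,366.49 × ((1 + 0.0105)^12 − 1) = €27,366.49 × 0.1335373… = €3,654.4471…
Total = €27,366.49 + €4,925.9682 + €3,654.4471… = €35,946.91

€35,946.91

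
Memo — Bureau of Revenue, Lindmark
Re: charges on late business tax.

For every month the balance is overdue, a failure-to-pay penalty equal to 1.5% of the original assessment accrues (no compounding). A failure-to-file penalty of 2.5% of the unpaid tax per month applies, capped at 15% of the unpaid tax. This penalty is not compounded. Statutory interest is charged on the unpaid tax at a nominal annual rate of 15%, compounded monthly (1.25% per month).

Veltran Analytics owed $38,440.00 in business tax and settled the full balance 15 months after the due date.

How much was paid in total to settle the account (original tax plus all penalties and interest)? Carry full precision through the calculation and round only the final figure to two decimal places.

$60,728.63

Failure-to-file: 15 × 2.5% × $38,440.00 = $14,415.00, capped at 15% × $38,440.00 = $5,766.00
Failure-to-pay penalty = 1.5% × $38,440.00 × 15 mo = $8,649.00
Interest: $38,440.00 × ((1 + 0.0125)^15 − 1) = $38,440.00 × 0.2048292… = $7,873.6338…
Total = $38,440.00 + $14,415.0000 + $7,873.6338… = $60,728.63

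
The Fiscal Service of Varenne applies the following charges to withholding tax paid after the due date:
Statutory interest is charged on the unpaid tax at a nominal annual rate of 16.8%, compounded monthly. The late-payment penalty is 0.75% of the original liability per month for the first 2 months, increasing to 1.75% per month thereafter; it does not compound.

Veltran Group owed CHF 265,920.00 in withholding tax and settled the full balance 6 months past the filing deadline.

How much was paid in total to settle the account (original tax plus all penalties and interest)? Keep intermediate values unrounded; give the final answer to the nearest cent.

CHF 311,657.03

Penalty, months 1–2: 2 × 0.75% × CHF 265,920.00 = CHF 3,988.80
Penalty, months 3–6: 4 × 1.75% × CHF 265,920.00 = CHF 18,614.40
Interest (16.8%/yr ÷ 12 = 1.4%/month): CHF 265,920.00 × ((1 + 0.014)^6 − 1) = CHF 23,133.8326…
Total = CHF 265,920.00 + CHF 22,603.2000 + CHF 23,133.8326… = CHF 311,657.03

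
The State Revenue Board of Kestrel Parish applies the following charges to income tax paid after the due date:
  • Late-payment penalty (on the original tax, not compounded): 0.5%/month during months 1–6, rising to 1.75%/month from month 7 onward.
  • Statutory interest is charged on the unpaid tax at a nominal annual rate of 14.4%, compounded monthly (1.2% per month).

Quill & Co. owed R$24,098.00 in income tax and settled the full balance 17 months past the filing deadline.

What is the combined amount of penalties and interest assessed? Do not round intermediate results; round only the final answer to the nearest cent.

R$10,779.28

Penalty, months 1–6: 6 × 0.5% × R$24,098.00 = R$722.94
Penalty, months 7–17: 11 × 1.75% × R$24,098.00 = R$4,638.87…
Interest: R$24,098.00 × ((1 + 0.012)^17 − 1) = R$24,098.00 × 0.2248100… = R$5,417.4706…
Penalties + interest = R$5,361.8050 + R$5,417.4706… = R$10,779.28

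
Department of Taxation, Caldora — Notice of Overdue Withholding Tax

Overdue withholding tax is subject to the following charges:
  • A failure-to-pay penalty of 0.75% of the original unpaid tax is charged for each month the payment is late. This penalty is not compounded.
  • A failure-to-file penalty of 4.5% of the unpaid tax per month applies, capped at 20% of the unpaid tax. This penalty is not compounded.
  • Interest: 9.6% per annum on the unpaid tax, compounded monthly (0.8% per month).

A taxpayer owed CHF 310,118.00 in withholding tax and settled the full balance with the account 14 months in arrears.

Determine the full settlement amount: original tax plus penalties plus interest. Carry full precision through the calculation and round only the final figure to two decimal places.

CHF 441,302.42

Failure-to-file: 14 × 4.5% × CHF 310,118.00 = CHF 195,374.34, capped at 20% × CHF 310,118.00 = CHF 62,023.60
Failure-to-pay penalty = 0.75% × CHF 310,118.00 × 14 mo = CHF 32,562.39
Interest: CHF 310,118.00 × ((1 + 0.008)^14 − 1) = CHF 310,118.00 × 0.1180145… = CHF 36,598.4314…
Total = CHF 310,118.00 + CHF 94,585.9900 + CHF 36,598.4314… = CHF 441,302.42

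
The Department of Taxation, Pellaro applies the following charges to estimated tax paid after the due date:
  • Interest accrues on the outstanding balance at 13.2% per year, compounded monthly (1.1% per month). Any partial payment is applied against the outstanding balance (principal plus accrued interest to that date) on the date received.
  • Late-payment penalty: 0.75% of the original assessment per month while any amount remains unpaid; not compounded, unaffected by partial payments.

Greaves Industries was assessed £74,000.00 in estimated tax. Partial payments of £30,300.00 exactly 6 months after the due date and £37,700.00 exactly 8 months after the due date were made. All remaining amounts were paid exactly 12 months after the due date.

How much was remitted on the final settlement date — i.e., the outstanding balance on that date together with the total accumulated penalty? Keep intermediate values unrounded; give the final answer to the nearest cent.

£19,299.20

Balance at month 6: £74,000.0000 × (1 + 0.011)^6 = £79,020.2962…
After £30,300.00 payment: £79,020.2962… − £30,300.00 = £48,720.2962…
Balance at month 8: £48,720.2962… × (1 + 0.011)^2 = £49,798.0379…
After £37,700.00 payment: £49,798.0379… − £37,700.00 = £12,098.0379…
Balance at month 12: £12,098.0379… × (1 + 0.011)^4 = £12,639.1993…
Penalty: 12 × 0.75% × £74,000.00 = £6,660.00
Final settlement = outstanding balance + penalty = £12,639.1993… + £6,660.00 = £19,299.20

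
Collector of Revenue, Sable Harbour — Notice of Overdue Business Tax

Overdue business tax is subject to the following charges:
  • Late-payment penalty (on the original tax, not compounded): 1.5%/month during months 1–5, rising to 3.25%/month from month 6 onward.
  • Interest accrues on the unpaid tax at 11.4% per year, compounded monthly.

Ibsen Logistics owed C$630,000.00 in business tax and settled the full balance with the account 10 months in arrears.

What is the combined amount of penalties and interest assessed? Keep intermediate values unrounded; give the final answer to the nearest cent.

C$212,099.50

Penalty, months 1–5: 5 × 1.5% × C$630,000.00 = C$47,250.00
Penalty, months 6–10: 5 × 3.25% × C$630,000.00 = C$102,375.00
Interest (11.4%/yr ÷ 12 = 0.95%/month): C$630,000.00 × ((1 + 0.0095)^10 − 1) = C$62,474.4950…
Penalties + interest = C$149,625.0000 + C$62,474.4950… = C$212,099.50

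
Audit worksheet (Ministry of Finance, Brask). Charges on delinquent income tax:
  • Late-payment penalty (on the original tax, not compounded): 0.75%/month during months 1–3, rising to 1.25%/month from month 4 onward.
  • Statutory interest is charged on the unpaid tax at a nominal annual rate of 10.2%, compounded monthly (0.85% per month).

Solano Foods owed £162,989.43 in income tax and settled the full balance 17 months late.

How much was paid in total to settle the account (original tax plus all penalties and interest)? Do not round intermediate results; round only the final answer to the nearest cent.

£220,403.48

Penalty, months 1–3: 3 × 0.75% × £162,989.43 = £3,667.26…
Penalty, months 4–17: 14 × 1.25% × £162,989.43 = £28,523.15…
Interest: £162,989.43 × ((1 + 0.0085)^17 − 1) = £162,989.43 × 0.1547563… = £25,223.6424…
Total = £162,989.43 + £32,190.4124… + £25,223.6424… = £220,403.48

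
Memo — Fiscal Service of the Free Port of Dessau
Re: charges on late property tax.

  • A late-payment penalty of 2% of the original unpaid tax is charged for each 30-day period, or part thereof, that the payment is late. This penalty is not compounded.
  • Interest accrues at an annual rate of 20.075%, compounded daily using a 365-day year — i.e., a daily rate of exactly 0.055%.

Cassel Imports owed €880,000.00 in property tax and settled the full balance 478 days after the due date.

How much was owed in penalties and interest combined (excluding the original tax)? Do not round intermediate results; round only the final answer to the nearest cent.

Penalty periods: ⌈478/30⌉ = 16; penalty = 16 × 2% × €880,000.00 = €281,600.00
Interest: €880,000.00 × ((1 + 0.00055)^478 − 1) = €880,000.00 × 0.30060264… = €264,530.3263…
Penalties + interest = €281,600.0000 + €264,530.3263… = €546,130.33

€546,130.33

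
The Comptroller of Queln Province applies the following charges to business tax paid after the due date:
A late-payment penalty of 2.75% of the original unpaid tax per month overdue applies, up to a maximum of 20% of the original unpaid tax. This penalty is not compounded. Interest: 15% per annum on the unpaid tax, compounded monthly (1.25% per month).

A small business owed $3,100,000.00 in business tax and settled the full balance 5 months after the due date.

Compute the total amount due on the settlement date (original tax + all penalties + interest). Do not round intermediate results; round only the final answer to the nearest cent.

$3,724,904.68

Penalty: 5 × 2.75% × $3,100,000.00 = $426,250.00 (below the 20% cap of $620,000.00)
Interest: $3,100,000.00 × ((1 + 0.0125)^5 − 1) = $3,100,000.00 × 0.0640822… = $198,654.6762…
Total = $3,100,000.00 + $426,250.0000 + $198,654.6762… = $3,724,904.68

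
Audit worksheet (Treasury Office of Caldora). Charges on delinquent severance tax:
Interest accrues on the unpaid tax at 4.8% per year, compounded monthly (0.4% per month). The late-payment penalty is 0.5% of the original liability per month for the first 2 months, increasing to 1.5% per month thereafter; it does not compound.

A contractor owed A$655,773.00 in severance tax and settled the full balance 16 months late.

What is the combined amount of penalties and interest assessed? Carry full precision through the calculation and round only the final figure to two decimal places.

A$187,522.43

Penalty, months 1–2: 2 × 0.5% × A$655,773.00 = A$6,557.73
Penalty, months 3–16: 14 × 1.5% × A$655,773.00 = A$137,712.33
Interest: A$655,773.00 × ((1 + 0.004)^16 − 1) = A$655,773.00 × 0.0659563… = A$43,252.3676…
Penalties + interest = A$144,270.0600 + A$43,252.3676… = A$187,522.43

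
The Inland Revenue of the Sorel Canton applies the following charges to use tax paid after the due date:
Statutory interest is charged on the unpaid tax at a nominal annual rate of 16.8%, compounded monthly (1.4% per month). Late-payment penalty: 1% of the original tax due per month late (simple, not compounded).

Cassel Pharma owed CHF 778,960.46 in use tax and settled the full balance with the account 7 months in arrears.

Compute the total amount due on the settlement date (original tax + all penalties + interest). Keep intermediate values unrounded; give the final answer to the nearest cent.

Late-payment penalty = 1% × CHF 778,960.46 × 7 mo = CHF 54,527.23…
Interest: CHF 778,960.46 × ((1 + 0.014)^7 − 1) = CHF 778,960.46 × 0.1022134… = CHF 79,620.1939…
Total = CHF 778,960.46 + CHF 54,527.2322 + CHF 79,620.1939… = CHF 913,107.89

CHF 913,107.89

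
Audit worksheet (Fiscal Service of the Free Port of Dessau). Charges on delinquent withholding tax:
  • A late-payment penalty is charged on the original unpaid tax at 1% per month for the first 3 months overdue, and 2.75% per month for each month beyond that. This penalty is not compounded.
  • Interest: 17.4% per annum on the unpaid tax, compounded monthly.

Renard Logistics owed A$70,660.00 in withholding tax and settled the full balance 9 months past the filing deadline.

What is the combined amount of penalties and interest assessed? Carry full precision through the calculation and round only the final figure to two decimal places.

A$23,553.15

Penalty, months 1–3: 3 × 1% × A$70,660.00 = A$2,119.80
Penalty, months 4–9: 6 × 2.75% × A$70,660.00 = A$11,658.90
Interest (17.4%/yr ÷ 12 = 1.45%/month): A$70,660.00 × ((1 + 0.0145)^9 − 1) = A$9,774.4498…
Penalties + interest = A$13,778.7000 + A$9,774.4498… = A$23,553.15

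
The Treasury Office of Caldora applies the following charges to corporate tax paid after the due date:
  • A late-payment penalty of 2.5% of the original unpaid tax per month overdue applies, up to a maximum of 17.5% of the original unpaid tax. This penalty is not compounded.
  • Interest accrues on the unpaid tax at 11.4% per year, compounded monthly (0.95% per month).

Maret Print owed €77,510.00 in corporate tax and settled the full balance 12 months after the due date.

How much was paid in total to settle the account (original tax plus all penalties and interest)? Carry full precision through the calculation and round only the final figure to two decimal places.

€100,387.02

Penalty (uncapped): 12 × 2.5% × €77,510.00 = €23,253.00; cap = 17.5% × €77,510.00 = €13,564.25 → penalty = €13,564.25
Interest: €77,510.00 × ((1 + 0.0095)^12 − 1) = €77,510.00 × 0.1201492… = €9,312.7658…
Total = €77,510.00 + €13,564.2500 + €9,312.7658… = €100,387.02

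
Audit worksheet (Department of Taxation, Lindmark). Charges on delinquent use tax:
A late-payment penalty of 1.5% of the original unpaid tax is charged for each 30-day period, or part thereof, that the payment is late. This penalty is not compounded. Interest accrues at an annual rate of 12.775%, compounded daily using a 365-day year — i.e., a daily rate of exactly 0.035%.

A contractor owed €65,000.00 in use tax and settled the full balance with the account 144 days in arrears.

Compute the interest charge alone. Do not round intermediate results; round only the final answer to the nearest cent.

Interest: €65,000.00 × ((1 + 0.00035)^144 − 1) = €65,000.00 × 0.05168242… = €3,359.3570…

€3,359.36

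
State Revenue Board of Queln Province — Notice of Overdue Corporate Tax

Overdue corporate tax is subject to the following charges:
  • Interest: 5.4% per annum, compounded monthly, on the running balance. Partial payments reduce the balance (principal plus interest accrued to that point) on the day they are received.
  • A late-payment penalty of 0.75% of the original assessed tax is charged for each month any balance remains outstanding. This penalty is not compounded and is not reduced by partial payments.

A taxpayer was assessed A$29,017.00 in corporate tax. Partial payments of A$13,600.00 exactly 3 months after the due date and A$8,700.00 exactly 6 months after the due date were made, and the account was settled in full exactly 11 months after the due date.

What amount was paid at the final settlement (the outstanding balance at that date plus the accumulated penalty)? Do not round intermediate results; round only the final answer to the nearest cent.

A$9,885.10

Monthly rate = 5.4% ÷ 12 = 0.45%
Balance at month 3: A$29,017.0000 × (1 + 0.0045)^3 = A$29,410.4949…
After A$13,600.00 payment: A$29,410.4949… − A$13,600.00 = A$15,810.4949…
Balance at month 6: A$15,810.4949… × (1 + 0.0045)^3 = A$16,024.8985…
After A$8,700.00 payment: A$16,024.8985… − A$8,700.00 = A$7,324.8985…
Balance at month 11: A$7,324.8985… × (1 + 0.0045)^5 = A$7,491.1987…
Penalty: 11 × 0.75% × A$29,017.00 = A$2,393.90…
Final settlement = outstanding balance + penalty = A$7,491.1987… + A$2,393.90… = A$9,885.10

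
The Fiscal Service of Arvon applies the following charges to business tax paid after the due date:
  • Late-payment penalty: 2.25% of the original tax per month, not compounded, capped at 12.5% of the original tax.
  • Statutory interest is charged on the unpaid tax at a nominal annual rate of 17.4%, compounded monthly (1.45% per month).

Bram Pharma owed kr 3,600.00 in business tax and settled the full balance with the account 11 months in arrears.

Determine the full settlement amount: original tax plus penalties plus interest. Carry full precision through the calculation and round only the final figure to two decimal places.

Penalty (uncapped): 11 × 2.25% × kr 3,600.00 = kr 891.00; cap = 12.5% × kr 3,600.00 = kr 450.00 → penalty = kr 450.00
Interest: kr 3,600.00 × ((1 + 0.0145)^11 − 1) = kr 3,600.00 × 0.1715817… = kr 617.6940…
Total = kr 3,600.00 + kr 450.0000 + kr 617.6940… = kr 4,667.69

kr 4,667.69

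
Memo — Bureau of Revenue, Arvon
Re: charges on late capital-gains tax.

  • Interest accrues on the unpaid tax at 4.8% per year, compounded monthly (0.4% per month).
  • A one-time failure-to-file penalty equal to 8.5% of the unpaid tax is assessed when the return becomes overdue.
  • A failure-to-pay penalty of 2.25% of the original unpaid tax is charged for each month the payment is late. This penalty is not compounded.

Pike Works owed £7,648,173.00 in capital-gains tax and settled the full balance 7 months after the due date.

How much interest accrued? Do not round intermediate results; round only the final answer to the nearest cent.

Interest: £7,648,173.00 × ((1 + 0.004)^7 − 1) = £7,648,173.00 × 0.0283382… = £216,735.8307…

£216,735.83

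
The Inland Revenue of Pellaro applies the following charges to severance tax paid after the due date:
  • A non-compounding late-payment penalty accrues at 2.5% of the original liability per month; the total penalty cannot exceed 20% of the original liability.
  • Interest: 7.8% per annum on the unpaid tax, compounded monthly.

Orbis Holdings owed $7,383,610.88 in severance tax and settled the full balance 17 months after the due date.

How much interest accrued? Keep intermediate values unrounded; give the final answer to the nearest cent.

Interest (7.8%/yr ÷ 12 = 0.65%/month): $7,383,610.88 × ((1 + 0.0065)^17 − 1) = $859,725.9888…

$859,725.99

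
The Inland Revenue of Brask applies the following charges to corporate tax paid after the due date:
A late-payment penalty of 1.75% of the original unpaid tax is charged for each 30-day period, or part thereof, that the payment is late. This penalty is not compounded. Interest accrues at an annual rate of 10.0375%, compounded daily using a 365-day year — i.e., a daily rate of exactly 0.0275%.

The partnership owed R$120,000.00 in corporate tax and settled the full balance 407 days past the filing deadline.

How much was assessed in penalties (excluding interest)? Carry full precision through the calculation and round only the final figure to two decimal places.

R$29,400.00

Penalty periods: ⌈407/30⌉ = 14; penalty = 14 × 1.75% × R$120,000.00 = R$29,400.00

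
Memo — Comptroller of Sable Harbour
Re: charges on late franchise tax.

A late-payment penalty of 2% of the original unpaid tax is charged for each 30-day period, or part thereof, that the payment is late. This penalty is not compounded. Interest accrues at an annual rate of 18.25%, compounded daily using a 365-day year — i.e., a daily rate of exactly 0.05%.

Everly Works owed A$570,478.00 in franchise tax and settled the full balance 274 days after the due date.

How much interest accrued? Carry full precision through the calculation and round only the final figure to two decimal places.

Interest: A$570,478.00 × ((1 + 0.0005)^274 − 1) = A$570,478.00 × 0.14678888… = A$83,739.8286…

A$83,739.83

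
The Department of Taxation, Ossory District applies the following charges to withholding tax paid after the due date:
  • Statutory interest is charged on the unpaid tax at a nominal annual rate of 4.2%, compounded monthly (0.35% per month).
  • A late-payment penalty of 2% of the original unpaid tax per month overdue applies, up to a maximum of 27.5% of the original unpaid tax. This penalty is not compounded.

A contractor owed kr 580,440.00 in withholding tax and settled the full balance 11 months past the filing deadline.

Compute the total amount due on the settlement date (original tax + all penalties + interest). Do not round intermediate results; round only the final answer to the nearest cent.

Penalty: 11 × 2% × kr 580,440.00 = kr 127,696.80 (below the 27.5% cap of kr 159,621.00)
Interest: kr 580,440.00 × ((1 + 0.0035)^11 − 1) = kr 580,440.00 × 0.0391809… = kr 22,742.1466…
Total = kr 580,440.00 + kr 127,696.8000 + kr 22,742.1466… = kr 730,878.95

kr 730,878.95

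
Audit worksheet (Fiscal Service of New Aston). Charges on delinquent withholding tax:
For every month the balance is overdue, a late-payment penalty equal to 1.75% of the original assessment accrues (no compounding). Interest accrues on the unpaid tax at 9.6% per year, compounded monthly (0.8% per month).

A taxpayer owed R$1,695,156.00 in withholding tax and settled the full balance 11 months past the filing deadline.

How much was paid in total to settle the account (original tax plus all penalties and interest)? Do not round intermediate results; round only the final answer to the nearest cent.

R$2,176,759.73

Late-payment penalty: 11 × 1.75% × R$1,695,156.00 = R$326,317.53
Interest: R$1,695,156.00 × ((1 + 0.008)^11 − 1) = R$1,695,156.00 × 0.0916058… = R$155,286.2011…
Total = R$1,695,156.00 + R$326,317.5300 + R$155,286.2011… = R$2,176,759.73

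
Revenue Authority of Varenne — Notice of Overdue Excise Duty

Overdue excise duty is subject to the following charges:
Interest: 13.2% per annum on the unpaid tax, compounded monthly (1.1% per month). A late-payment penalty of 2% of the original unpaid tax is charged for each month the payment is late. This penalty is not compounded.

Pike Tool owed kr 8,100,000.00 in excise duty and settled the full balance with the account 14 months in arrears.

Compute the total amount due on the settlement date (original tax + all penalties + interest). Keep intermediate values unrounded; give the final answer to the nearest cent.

Late-payment penalty = 2% × kr 8,100,000.00 × 14 mo = kr 2,268,000.00
Interest: kr 8,100,000.00 × ((1 + 0.011)^14 − 1) = kr 8,100,000.00 × 0.1655105… = kr 1,340,634.7864…
Total = kr 8,100,000.00 + kr 2,268,000.0000 + kr 1,340,634.7864… = kr 11,708,634.79

kr 11,708,634.79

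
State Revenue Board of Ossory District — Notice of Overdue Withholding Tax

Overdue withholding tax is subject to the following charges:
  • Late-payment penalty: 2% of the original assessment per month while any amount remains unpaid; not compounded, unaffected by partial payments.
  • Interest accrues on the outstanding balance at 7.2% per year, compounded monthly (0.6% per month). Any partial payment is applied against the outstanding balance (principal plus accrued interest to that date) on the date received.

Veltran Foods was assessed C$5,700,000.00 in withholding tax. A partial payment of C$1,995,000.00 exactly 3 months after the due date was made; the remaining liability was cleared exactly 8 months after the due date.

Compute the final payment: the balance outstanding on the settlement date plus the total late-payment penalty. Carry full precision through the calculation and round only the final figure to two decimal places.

Balance at month 3: C$5,700,000.0000 × (1 + 0.006)^3 = C$5,803,216.8312
After C$1,995,000.00 payment: C$5,803,216.8312 − C$1,995,000.00 = C$3,808,216.8312
Balance at month 8: C$3,808,216.8312 × (1 + 0.006)^5 = C$3,923,842.5447…
Penalty: 8 × 2% × C$5,700,000.00 = C$912,000.00
Final settlement = outstanding balance + penalty = C$3,923,842.5447… + C$912,000.00 = C$4,835,842.54

C$4,835,842.54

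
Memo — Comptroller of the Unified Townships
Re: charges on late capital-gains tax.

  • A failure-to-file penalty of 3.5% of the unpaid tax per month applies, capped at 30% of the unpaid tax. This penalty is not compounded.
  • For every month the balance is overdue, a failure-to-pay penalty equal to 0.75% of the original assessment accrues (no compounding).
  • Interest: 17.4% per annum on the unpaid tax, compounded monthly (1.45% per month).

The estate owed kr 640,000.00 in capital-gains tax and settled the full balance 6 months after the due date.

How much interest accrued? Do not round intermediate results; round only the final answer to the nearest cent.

Interest: kr 640,000.00 × ((1 + 0.0145)^6 − 1) = kr 640,000.00 × 0.0902154… = kr 57,737.8492…

kr 57,737.85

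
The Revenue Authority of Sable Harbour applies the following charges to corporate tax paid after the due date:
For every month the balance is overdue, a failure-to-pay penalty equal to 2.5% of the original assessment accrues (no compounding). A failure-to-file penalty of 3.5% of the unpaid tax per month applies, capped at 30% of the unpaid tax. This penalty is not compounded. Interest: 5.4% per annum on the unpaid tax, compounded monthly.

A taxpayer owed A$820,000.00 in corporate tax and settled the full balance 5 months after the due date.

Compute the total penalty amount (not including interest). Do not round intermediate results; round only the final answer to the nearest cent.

A$246,000.00

Failure-to-file: 5 × 3.5% × A$820,000.00 = A$143,500.00 (under the 30% cap)
Failure-to-pay penalty: 5 × 2.5% × A$820,000.00 = A$102,500.00
Total penalty = A$143,500.00 + A$102,500.00 = A$246,000.00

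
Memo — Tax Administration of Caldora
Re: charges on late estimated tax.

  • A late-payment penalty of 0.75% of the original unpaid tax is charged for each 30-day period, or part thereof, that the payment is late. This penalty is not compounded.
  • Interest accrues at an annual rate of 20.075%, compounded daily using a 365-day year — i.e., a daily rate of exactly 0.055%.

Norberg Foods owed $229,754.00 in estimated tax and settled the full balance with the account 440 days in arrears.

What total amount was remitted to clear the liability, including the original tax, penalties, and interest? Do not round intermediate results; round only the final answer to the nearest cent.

Penalty periods: ⌈440/30⌉ = 15; penalty = 15 × 0.75% × $229,754.00 = $25,847.33…
Interest: $229,754.00 × ((1 + 0.00055)^440 − 1) = $229,754.00 × 0.27370946… = $62,885.8423…
Total = $229,754.00 + $25,847.3250 + $62,885.8423… = $318,487.17

$318,487.17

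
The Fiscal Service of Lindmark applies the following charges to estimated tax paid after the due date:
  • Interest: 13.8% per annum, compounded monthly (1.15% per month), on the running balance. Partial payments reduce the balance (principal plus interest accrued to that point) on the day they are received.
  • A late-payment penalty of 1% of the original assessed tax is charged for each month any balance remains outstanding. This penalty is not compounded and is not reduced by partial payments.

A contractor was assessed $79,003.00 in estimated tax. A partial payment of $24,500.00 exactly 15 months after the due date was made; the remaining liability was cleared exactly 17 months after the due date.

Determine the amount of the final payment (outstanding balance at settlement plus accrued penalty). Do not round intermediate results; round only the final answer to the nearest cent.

Balance at month 15: $79,003.0000 × (1 + 0.0115)^15 = $93,784.6776…
After $24,500.00 payment: $93,784.6776… − $24,500.00 = $69,284.6776…
Balance at month 17: $69,284.6776… × (1 + 0.0115)^2 = $70,887.3881…
Penalty: 17 × 1% × $79,003.00 = $13,430.51
Final settlement = outstanding balance + penalty = $70,887.3881… + $13,430.51 = $84,317.90

$84,317.90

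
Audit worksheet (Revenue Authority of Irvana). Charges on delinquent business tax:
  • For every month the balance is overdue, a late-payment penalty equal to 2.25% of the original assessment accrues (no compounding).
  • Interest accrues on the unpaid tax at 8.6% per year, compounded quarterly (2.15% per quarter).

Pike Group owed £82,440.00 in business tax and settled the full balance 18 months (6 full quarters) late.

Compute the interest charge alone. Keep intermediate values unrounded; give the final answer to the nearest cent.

£11,223.03

Interest: £82,440.00 × ((1 + 0.0215)^6 − 1) = £82,440.00 × 0.1361358… = £11,223.0313…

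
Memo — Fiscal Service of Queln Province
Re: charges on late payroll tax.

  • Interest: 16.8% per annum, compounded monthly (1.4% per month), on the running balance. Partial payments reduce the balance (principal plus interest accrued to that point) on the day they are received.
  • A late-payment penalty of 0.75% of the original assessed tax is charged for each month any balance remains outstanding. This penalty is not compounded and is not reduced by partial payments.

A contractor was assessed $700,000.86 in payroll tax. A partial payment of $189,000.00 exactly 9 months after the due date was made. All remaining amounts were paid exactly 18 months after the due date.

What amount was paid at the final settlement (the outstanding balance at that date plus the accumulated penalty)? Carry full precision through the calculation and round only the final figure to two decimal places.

$779,353.73

Balance at month 9: $700,000.8600 × (1 + 0.014)^9 = $793,304.9580…
After $189,000.00 payment: $793,304.9580… − $189,000.00 = $604,304.9580…
Balance at month 18: $604,304.9580… × (1 + 0.014)^9 = $684,853.6148…
Penalty: 18 × 0.75% × $700,000.86 = $94,500.12…
Final settlement = outstanding balance + penalty = $684,853.6148… + $94,500.12… = $779,353.73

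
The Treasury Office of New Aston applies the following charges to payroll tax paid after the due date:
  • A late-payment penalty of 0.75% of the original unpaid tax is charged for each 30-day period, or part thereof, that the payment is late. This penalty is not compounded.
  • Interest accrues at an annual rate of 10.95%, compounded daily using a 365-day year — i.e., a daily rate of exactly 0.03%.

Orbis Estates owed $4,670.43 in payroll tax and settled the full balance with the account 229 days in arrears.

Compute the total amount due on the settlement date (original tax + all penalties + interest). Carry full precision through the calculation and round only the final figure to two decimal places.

Penalty periods: ⌈229/30⌉ = 8; penalty = 8 × 0.75% × $4,670.43 = $280.23…
Interest: $4,670.43 × ((1 + 0.0003)^229 − 1) = $4,670.43 × 0.07110379… = $332.0853…
Total = $4,670.43 + $280.2258 + $332.0853… = $5,282.74

$5,282.74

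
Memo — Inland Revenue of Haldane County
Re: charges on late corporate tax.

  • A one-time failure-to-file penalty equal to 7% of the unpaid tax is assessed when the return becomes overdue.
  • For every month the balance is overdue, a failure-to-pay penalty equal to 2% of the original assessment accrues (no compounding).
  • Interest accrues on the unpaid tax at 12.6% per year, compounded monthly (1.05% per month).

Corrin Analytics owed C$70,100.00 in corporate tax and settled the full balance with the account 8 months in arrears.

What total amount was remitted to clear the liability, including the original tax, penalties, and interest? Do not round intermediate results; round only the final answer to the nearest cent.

Failure-to-file penalty: 7% × C$70,100.00 = C$4,907.00
Failure-to-pay penalty = 2% × C$70,100.00 × 8 mo = C$11,216.00
Interest: C$70,100.00 × ((1 + 0.0105)^8 − 1) = C$70,100.00 × 0.0871527… = C$6,109.4032…
Total = C$70,100.00 + C$16,123.0000 + C$6,109.4032… = C$92,332.40

C$92,332.40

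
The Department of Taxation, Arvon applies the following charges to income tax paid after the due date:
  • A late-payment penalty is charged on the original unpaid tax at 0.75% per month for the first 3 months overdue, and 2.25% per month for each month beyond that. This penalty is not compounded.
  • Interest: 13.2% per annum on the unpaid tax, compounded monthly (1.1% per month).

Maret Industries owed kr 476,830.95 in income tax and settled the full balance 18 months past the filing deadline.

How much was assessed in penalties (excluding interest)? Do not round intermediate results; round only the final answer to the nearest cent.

Penalty, months 1–3: 3 × 0.75% × kr 476,830.95 = kr 10,728.70…
Penalty, months 4–18: 15 × 2.25% × kr 476,830.95 = kr 160,930.45…
Total penalty = kr 10,728.70… + kr 160,930.45… = kr 171,659.14

kr 171,659.14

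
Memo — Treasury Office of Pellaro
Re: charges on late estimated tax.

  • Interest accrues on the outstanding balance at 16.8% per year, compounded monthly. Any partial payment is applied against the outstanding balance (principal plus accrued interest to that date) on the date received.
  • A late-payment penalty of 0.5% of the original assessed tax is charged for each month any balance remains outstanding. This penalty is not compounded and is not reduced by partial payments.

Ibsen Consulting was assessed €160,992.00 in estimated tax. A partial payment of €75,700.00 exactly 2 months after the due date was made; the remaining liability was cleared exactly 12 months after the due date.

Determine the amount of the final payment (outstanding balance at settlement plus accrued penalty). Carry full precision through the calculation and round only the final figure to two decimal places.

€112,889.87

Monthly rate = 16.8% ÷ 12 = 1.4%
Balance at month 2: €160,992.0000 × (1 + 0.014)^2 = €165,531.3304…
After €75,700.00 payment: €165,531.3304… − €75,700.00 = €89,831.3304…
Balance at month 12: €89,831.3304… × (1 + 0.014)^10 = €103,230.3457…
Penalty: 12 × 0.5% × €160,992.00 = €9,659.52
Final settlement = outstanding balance + penalty = €103,230.3457… + €9,659.52 = €112,889.87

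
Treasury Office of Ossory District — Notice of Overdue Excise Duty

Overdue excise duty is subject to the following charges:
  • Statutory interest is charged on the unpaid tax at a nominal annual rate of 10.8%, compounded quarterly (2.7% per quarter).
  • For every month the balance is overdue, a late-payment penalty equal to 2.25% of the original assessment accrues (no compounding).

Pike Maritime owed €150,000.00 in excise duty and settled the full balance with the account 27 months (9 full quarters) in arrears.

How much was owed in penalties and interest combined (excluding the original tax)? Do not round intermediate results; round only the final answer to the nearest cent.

€131,769.93

Late-payment penalty = 2.25% × €150,000.00 × 27 mo = €91,125.00
Interest: €150,000.00 × ((1 + 0.027)^9 − 1) = €150,000.00 × 0.2709662… = €40,644.9262…
Penalties + interest = €91,125.0000 + €40,644.9262… = €131,769.93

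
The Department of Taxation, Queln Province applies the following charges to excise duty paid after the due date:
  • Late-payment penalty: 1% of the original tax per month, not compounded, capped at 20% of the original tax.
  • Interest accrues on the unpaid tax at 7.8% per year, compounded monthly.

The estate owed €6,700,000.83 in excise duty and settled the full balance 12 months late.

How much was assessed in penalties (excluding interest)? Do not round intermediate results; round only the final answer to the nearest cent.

Penalty: 12 × 1% × €6,700,000.83 = €804,000.10… (below the 20% cap of €1,340,000.17…)

€804,000.10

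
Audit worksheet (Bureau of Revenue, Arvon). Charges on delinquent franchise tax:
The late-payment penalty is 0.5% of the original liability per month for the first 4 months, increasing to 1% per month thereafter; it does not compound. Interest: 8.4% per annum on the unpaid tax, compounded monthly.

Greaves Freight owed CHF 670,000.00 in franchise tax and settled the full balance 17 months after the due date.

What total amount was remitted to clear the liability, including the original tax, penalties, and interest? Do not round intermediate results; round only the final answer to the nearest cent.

CHF 854,855.05

Penalty, months 1–4: 4 × 0.5% × CHF 670,000.00 = CHF 13,400.00
Penalty, months 5–17: 13 × 1% × CHF 670,000.00 = CHF 87,100.00
Interest (8.4%/yr ÷ 12 = 0.7%/month): CHF 670,000.00 × ((1 + 0.007)^17 − 1) = CHF 84,355.0501…
Total = CHF 670,000.00 + CHF 100,500.0000 + CHF 84,355.0501… = CHF 854,855.05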